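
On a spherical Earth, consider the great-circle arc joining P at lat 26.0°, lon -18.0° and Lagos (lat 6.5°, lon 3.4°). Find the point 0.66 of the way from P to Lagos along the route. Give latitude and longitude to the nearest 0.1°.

From cos δ = sin φ₁ sin φ₂ + cos φ₁ cos φ₂ cos Δλ, the central angle is δ ≈ 0.493 rad (28.2°).
Interpolate at f = 0.66 with slerp weights a = sin((1−f)δ)/sin δ ≈ 0.353, b = sin(fδ)/sin δ ≈ 0.675.
p = a·p₁ + b·p₂ ≈ (0.971, -0.058, 0.231); φ = arcsin(p_z) ≈ 13.36°, λ = atan2(p_y, p_x) ≈ -3.42°.

≈ lat 13.4°, lon -3.4°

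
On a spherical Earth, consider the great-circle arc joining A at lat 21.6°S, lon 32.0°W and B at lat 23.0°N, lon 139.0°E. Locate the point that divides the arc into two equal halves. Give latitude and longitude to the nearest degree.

The haversine formula gives a central angle δ ≈ 2.994 rad (171.6°) between the endpoints.
Interpolate at f = 1/2 with slerp weights a = sin((1−f)δ)/sin δ ≈ 6.793, b = sin(fδ)/sin δ ≈ 6.793.
p = a·p₁ + b·p₂ ≈ (0.637, 0.755, 0.154); φ = arcsin(p_z) ≈ 8.83°, λ = atan2(p_y, p_x) ≈ 49.86°.

≈ lat 9°N, lon 50°E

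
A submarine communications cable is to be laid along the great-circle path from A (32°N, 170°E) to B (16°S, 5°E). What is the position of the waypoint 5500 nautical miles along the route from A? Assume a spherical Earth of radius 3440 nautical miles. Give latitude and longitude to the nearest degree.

≈ (37°N, 50°E)

Convert each endpoint to a unit vector on the sphere (x = cos φ cos λ, y = cos φ sin λ, z = sin φ).
The central angle between the endpoints is δ = arccos(p₁·p₂) ≈ 2.775 rad (159.0°). The total great-circle distance is δ·R ≈ 2.775 × 3440 ≈ 9545 nmi, so the target fraction is f = 5500/9545 ≈ 0.576.
Interpolate at f ≈ 0.576 with slerp weights a = sin((1−f)δ)/sin δ ≈ 2.574, b = sin(fδ)/sin δ ≈ 2.787.
p = a·p₁ + b·p₂ ≈ (0.520, 0.613, 0.596); φ = arcsin(p_z) ≈ 36.56°, λ = atan2(p_y, p_x) ≈ 49.70°.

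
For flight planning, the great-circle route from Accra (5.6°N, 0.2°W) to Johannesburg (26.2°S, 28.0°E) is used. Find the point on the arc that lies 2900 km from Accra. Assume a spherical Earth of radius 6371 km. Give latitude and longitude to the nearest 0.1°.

≈ 14.5°S, 16.5°E

Convert each endpoint to a unit vector on the sphere (x = cos φ cos λ, y = cos φ sin λ, z = sin φ).
The central angle between the endpoints is δ = arccos(p₁·p₂) ≈ 0.732 rad (41.9°). The total great-circle distance is δ·R ≈ 0.732 × 6371 ≈ 4663 km, so the target fraction is f = 2900/4663 ≈ 0.622.
Interpolate at f ≈ 0.622 with slerp weights a = sin((1−f)δ)/sin δ ≈ 0.409, b = sin(fδ)/sin δ ≈ 0.658.
p = a·p₁ + b·p₂ ≈ (0.928, 0.276, -0.251); φ = arcsin(p_z) ≈ -14.51°, λ = atan2(p_y, p_x) ≈ 16.55°.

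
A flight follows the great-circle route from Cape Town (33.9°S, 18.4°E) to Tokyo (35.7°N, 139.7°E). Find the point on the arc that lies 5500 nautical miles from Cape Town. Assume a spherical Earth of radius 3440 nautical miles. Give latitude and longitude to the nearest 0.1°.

≈ 17.2°N, 98.4°E

From cos δ = sin φ₁ sin φ₂ + cos φ₁ cos φ₂ cos Δλ, the central angle is δ ≈ 2.313 rad (132.5°). The total great-circle distance is δ·R ≈ 2.313 × 3440 ≈ 7955 nmi, so the target fraction is f = 5500/7955 ≈ 0.691.
Interpolate at f ≈ 0.691 with slerp weights a = sin((1−f)δ)/sin δ ≈ 0.888, b = sin(fδ)/sin δ ≈ 1.356.
p = a·p₁ + b·p₂ ≈ (-0.140, 0.945, 0.296); φ = arcsin(p_z) ≈ 17.21°, λ = atan2(p_y, p_x) ≈ 98.45°.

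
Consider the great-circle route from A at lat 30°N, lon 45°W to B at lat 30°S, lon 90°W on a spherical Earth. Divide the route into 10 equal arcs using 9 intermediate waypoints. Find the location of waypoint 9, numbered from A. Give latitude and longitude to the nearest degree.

≈ lat 24°S, lon 85°W

Write both endpoints as unit vectors p₁, p₂ with components (cos φ cos λ, cos φ sin λ, sin φ).
The central angle between the endpoints is δ = arccos(p₁·p₂) ≈ 1.287 rad (73.7°).
Interpolate at f = 9/10 with slerp weights a = sin((1−f)δ)/sin δ ≈ 0.134, b = sin(fδ)/sin δ ≈ 0.954.
p = a·p₁ + b·p₂ ≈ (0.082, -0.908, -0.410); φ = arcsin(p_z) ≈ -24.22°, λ = atan2(p_y, p_x) ≈ -84.85°.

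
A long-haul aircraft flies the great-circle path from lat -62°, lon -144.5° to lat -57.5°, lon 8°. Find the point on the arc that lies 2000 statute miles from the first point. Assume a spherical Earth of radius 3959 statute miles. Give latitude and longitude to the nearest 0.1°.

Write both endpoints as unit vectors p₁, p₂ with components (cos φ cos λ, cos φ sin λ, sin φ).
The central angle between the endpoints is δ = arccos(p₁·p₂) ≈ 1.023 rad (58.6°). The total great-circle distance is δ·R ≈ 1.023 × 3959 ≈ 4050 mi, so the target fraction is f = 2000/4050 ≈ 0.494.
Interpolate at f ≈ 0.494 with slerp weights a = sin((1−f)δ)/sin δ ≈ 0.580, b = sin(fδ)/sin δ ≈ 0.567.
p = a·p₁ + b·p₂ ≈ (0.080, -0.116, -0.990); φ = arcsin(p_z) ≈ -81.91°, λ = atan2(p_y, p_x) ≈ -55.30°.

≈ lat -81.9°, lon -55.3°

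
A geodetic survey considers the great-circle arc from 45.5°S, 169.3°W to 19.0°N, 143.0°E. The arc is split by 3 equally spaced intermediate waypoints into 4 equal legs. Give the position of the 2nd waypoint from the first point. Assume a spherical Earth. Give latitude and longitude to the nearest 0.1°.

The haversine formula gives a central angle δ ≈ 1.355 rad (77.7°) between the endpoints.
Interpolate at f = 2/4 with slerp weights a = sin((1−f)δ)/sin δ ≈ 0.642, b = sin(fδ)/sin δ ≈ 0.642.
p = a·p₁ + b·p₂ ≈ (-0.927, 0.282, -0.249); φ = arcsin(p_z) ≈ -14.41°, λ = atan2(p_y, p_x) ≈ 163.09°.

≈ 14.4°S, 163.1°E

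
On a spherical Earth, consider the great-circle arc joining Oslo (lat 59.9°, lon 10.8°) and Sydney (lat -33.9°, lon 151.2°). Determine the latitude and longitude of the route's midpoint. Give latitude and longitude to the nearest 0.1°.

≈ lat 29.3°, lon 115.4°

The haversine formula gives a central angle δ ≈ 2.504 rad (143.4°) between the endpoints.
Interpolate at f = 1/2 with slerp weights a = sin((1−f)δ)/sin δ ≈ 1.594, b = sin(fδ)/sin δ ≈ 1.594.
p = a·p₁ + b·p₂ ≈ (-0.374, 0.787, 0.490); φ = arcsin(p_z) ≈ 29.35°, λ = atan2(p_y, p_x) ≈ 115.42°.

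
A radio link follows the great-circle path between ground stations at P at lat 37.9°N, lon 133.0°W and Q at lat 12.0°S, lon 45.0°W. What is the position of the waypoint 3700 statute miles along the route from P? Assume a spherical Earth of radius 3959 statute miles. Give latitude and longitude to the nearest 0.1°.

≈ lat 14.3°N, lon 78.4°W

Write both endpoints as unit vectors p₁, p₂ with components (cos φ cos λ, cos φ sin λ, sin φ).
The central angle between the endpoints is δ = arccos(p₁·p₂) ≈ 1.672 rad (95.8°). The total great-circle distance is δ·R ≈ 1.672 × 3959 ≈ 6618 mi, so the target fraction is f = 3700/6618 ≈ 0.559.
Interpolate at f ≈ 0.559 with slerp weights a = sin((1−f)δ)/sin δ ≈ 0.676, b = sin(fδ)/sin δ ≈ 0.808.
p = a·p₁ + b·p₂ ≈ (0.196, -0.949, 0.247); φ = arcsin(p_z) ≈ 14.30°, λ = atan2(p_y, p_x) ≈ -78.36°.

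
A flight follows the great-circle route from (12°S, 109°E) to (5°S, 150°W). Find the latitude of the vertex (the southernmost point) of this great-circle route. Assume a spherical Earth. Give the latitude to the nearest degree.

The great circle lies in the plane with unit normal n̂ = (p₁ × p₂)/|p₁ × p₂|.
Here n̂_z ≈ +0.970; the vertex latitude is φ_max = arccos|n̂_z| ≈ 14.0°.

≈ 14°S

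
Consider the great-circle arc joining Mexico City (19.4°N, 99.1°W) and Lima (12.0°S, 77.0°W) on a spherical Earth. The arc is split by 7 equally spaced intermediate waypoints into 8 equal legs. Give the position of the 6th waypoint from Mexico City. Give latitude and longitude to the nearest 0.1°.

≈ 4.1°S, 82.5°W

Convert each endpoint to a unit vector on the sphere (x = cos φ cos λ, y = cos φ sin λ, z = sin φ).
The central angle between the endpoints is δ = arccos(p₁·p₂) ≈ 0.667 rad (38.2°).
Interpolate at f = 6/8 with slerp weights a = sin((1−f)δ)/sin δ ≈ 0.268, b = sin(fδ)/sin δ ≈ 0.775.
p = a·p₁ + b·p₂ ≈ (0.131, -0.989, -0.072); φ = arcsin(p_z) ≈ -4.13°, λ = atan2(p_y, p_x) ≈ -82.48°.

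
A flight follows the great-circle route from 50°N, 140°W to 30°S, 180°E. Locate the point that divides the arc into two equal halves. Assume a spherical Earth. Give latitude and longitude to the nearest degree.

Convert each endpoint to a unit vector on the sphere (x = cos φ cos λ, y = cos φ sin λ, z = sin φ).
The central angle between the endpoints is δ = arccos(p₁·p₂) ≈ 1.527 rad (87.5°).
Interpolate at f = 1/2 with slerp weights a = sin((1−f)δ)/sin δ ≈ 0.692, b = sin(fδ)/sin δ ≈ 0.692.
p = a·p₁ + b·p₂ ≈ (-0.940, -0.286, 0.184); φ = arcsin(p_z) ≈ 10.61°, λ = atan2(p_y, p_x) ≈ -163.08°.

≈ 11°N, 163°W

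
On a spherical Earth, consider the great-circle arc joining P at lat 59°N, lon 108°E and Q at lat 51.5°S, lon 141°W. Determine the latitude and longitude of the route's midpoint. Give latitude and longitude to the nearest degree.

≈ lat 7°N, lon 171°E

Convert each endpoint to a unit vector on the sphere (x = cos φ cos λ, y = cos φ sin λ, z = sin φ).
The central angle between the endpoints is δ = arccos(p₁·p₂) ≈ 2.475 rad (141.8°).
Interpolate at f = 1/2 with slerp weights a = sin((1−f)δ)/sin δ ≈ 1.528, b = sin(fδ)/sin δ ≈ 1.528.
p = a·p₁ + b·p₂ ≈ (-0.982, 0.150, 0.114); φ = arcsin(p_z) ≈ 6.54°, λ = atan2(p_y, p_x) ≈ 171.33°.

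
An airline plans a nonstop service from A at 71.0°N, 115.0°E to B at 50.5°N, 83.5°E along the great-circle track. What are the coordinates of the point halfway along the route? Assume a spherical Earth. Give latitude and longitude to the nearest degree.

From cos δ = sin φ₁ sin φ₂ + cos φ₁ cos φ₂ cos Δλ, the central angle is δ ≈ 0.437 rad (25.0°).
Interpolate at f = 1/2 with slerp weights a = sin((1−f)δ)/sin δ ≈ 0.512, b = sin(fδ)/sin δ ≈ 0.512.
p = a·p₁ + b·p₂ ≈ (-0.034, 0.475, 0.879); φ = arcsin(p_z) ≈ 61.58°, λ = atan2(p_y, p_x) ≈ 94.05°.

≈ 62°N, 94°E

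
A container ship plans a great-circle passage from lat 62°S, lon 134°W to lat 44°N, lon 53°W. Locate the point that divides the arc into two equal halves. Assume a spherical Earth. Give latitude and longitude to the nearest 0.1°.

≈ lat 11.6°S, lon 83.3°W

The haversine formula gives a central angle δ ≈ 2.166 rad (124.1°) between the endpoints.
Interpolate at f = 1/2 with slerp weights a = sin((1−f)δ)/sin δ ≈ 1.067, b = sin(fδ)/sin δ ≈ 1.067.
p = a·p₁ + b·p₂ ≈ (0.114, -0.973, -0.201); φ = arcsin(p_z) ≈ -11.59°, λ = atan2(p_y, p_x) ≈ -83.32°.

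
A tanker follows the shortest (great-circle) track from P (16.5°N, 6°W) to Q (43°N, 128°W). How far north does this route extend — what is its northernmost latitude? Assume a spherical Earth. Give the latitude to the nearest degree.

≈ 53°N

The great circle lies in the plane with unit normal n̂ = (p₁ × p₂)/|p₁ × p₂|.
Here n̂_z ≈ -0.604; the vertex latitude is φ_max = arccos|n̂_z| ≈ 52.8°.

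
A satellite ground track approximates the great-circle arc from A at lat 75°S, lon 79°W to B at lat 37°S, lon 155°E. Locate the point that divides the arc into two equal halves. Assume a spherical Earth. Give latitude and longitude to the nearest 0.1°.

The haversine formula gives a central angle δ ≈ 1.093 rad (62.6°) between the endpoints.
Interpolate at f = 1/2 with slerp weights a = sin((1−f)δ)/sin δ ≈ 0.585, b = sin(fδ)/sin δ ≈ 0.585.
p = a·p₁ + b·p₂ ≈ (-0.395, 0.049, -0.918); φ = arcsin(p_z) ≈ -66.56°, λ = atan2(p_y, p_x) ≈ 172.95°.

≈ lat 66.6°S, lon 172.9°E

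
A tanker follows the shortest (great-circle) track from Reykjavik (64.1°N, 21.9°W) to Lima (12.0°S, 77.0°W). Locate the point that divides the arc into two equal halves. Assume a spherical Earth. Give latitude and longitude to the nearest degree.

Convert each endpoint to a unit vector on the sphere (x = cos φ cos λ, y = cos φ sin λ, z = sin φ).
The central angle between the endpoints is δ = arccos(p₁·p₂) ≈ 1.513 rad (86.7°).
Interpolate at f = 1/2 with slerp weights a = sin((1−f)δ)/sin δ ≈ 0.688, b = sin(fδ)/sin δ ≈ 0.688.
p = a·p₁ + b·p₂ ≈ (0.430, -0.767, 0.476); φ = arcsin(p_z) ≈ 28.40°, λ = atan2(p_y, p_x) ≈ -60.74°.

≈ 28°N, 61°W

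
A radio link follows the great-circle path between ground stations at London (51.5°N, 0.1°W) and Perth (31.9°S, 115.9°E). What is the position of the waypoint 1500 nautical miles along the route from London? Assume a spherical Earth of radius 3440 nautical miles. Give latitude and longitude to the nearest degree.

Convert each endpoint to a unit vector on the sphere (x = cos φ cos λ, y = cos φ sin λ, z = sin φ).
The central angle between the endpoints is δ = arccos(p₁·p₂) ≈ 2.272 rad (130.2°). The total great-circle distance is δ·R ≈ 2.272 × 3440 ≈ 7816 nmi, so the target fraction is f = 1500/7816 ≈ 0.192.
Interpolate at f ≈ 0.192 with slerp weights a = sin((1−f)δ)/sin δ ≈ 1.263, b = sin(fδ)/sin δ ≈ 0.553.
p = a·p₁ + b·p₂ ≈ (0.581, 0.421, 0.696); φ = arcsin(p_z) ≈ 44.14°, λ = atan2(p_y, p_x) ≈ 35.90°.

≈ 44°N, 36°E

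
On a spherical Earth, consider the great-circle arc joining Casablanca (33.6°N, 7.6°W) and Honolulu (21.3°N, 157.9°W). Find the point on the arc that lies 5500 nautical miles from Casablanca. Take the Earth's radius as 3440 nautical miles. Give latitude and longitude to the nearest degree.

≈ (44°N, 141°W)

The haversine formula gives a central angle δ ≈ 2.064 rad (118.2°) between the endpoints. The total great-circle distance is δ·R ≈ 2.064 × 3440 ≈ 7099 nmi, so the target fraction is f = 5500/7099 ≈ 0.775.
Interpolate at f ≈ 0.775 with slerp weights a = sin((1−f)δ)/sin δ ≈ 0.509, b = sin(fδ)/sin δ ≈ 1.135.
p = a·p₁ + b·p₂ ≈ (-0.559, -0.454, 0.694); φ = arcsin(p_z) ≈ 43.92°, λ = atan2(p_y, p_x) ≈ -140.96°.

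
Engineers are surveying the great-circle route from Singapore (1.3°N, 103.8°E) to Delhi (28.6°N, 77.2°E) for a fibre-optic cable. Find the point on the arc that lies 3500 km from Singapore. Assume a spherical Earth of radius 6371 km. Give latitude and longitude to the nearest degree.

≈ 25°N, 82°E

Write both endpoints as unit vectors p₁, p₂ with components (cos φ cos λ, cos φ sin λ, sin φ).
The central angle between the endpoints is δ = arccos(p₁·p₂) ≈ 0.651 rad (37.3°). The total great-circle distance is δ·R ≈ 0.651 × 6371 ≈ 4145 km, so the target fraction is f = 3500/4145 ≈ 0.844.
Interpolate at f ≈ 0.844 with slerp weights a = sin((1−f)δ)/sin δ ≈ 0.167, b = sin(fδ)/sin δ ≈ 0.862.
p = a·p₁ + b·p₂ ≈ (0.128, 0.900, 0.416); φ = arcsin(p_z) ≈ 24.61°, λ = atan2(p_y, p_x) ≈ 81.91°.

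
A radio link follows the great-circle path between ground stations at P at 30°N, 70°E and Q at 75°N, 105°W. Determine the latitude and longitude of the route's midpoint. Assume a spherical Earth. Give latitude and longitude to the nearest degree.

Write both endpoints as unit vectors p₁, p₂ with components (cos φ cos λ, cos φ sin λ, sin φ).
The central angle between the endpoints is δ = arccos(p₁·p₂) ≈ 1.308 rad (74.9°).
Interpolate at f = 1/2 with slerp weights a = sin((1−f)δ)/sin δ ≈ 0.630, b = sin(fδ)/sin δ ≈ 0.630.
p = a·p₁ + b·p₂ ≈ (0.144, 0.355, 0.924); φ = arcsin(p_z) ≈ 67.45°, λ = atan2(p_y, p_x) ≈ 67.88°.

≈ 67°N, 68°E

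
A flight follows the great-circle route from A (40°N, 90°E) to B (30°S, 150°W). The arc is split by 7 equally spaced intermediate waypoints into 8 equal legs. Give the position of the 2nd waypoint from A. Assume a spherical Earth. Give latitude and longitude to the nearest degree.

≈ (29°N, 128°E)

Write both endpoints as unit vectors p₁, p₂ with components (cos φ cos λ, cos φ sin λ, sin φ).
The central angle between the endpoints is δ = arccos(p₁·p₂) ≈ 2.282 rad (130.8°).
Interpolate at f = 2/8 with slerp weights a = sin((1−f)δ)/sin δ ≈ 1.307, b = sin(fδ)/sin δ ≈ 0.713.
p = a·p₁ + b·p₂ ≈ (-0.535, 0.693, 0.484); φ = arcsin(p_z) ≈ 28.93°, λ = atan2(p_y, p_x) ≈ 127.68°.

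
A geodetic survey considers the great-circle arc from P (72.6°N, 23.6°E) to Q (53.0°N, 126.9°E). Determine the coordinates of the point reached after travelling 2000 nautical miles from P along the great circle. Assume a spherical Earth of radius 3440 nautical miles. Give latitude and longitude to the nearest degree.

From cos δ = sin φ₁ sin φ₂ + cos φ₁ cos φ₂ cos Δλ, the central angle is δ ≈ 0.766 rad (43.9°). The total great-circle distance is δ·R ≈ 0.766 × 3440 ≈ 2635 nmi, so the target fraction is f = 2000/2635 ≈ 0.759.
Interpolate at f ≈ 0.759 with slerp weights a = sin((1−f)δ)/sin δ ≈ 0.265, b = sin(fδ)/sin δ ≈ 0.792.
p = a·p₁ + b·p₂ ≈ (-0.214, 0.413, 0.885); φ = arcsin(p_z) ≈ 62.29°, λ = atan2(p_y, p_x) ≈ 117.36°.

≈ (62°N, 117°E)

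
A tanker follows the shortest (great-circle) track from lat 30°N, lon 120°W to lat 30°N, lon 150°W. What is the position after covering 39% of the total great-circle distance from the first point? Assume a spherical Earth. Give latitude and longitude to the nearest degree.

≈ lat 31°N, lon 132°W

The haversine formula gives a central angle δ ≈ 0.452 rad (25.9°) between the endpoints.
Interpolate at f = 0.39 with slerp weights a = sin((1−f)δ)/sin δ ≈ 0.623, b = sin(fδ)/sin δ ≈ 0.402.
p = a·p₁ + b·p₂ ≈ (-0.571, -0.641, 0.512); φ = arcsin(p_z) ≈ 30.83°, λ = atan2(p_y, p_x) ≈ -131.68°.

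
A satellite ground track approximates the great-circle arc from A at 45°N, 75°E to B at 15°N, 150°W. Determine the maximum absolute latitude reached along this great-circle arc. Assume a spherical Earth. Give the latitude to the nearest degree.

The great circle lies in the plane with unit normal n̂ = (p₁ × p₂)/|p₁ × p₂|.
Here n̂_z ≈ +0.506; the vertex latitude is φ_max = arccos|n̂_z| ≈ 59.6°.
Check via Clairaut: cos φ_max = |cos φ₁| · sin C = cos(45.0°)·sin(45.7°) ≈ 0.506, again giving ≈ 59.6°.

≈ 60°N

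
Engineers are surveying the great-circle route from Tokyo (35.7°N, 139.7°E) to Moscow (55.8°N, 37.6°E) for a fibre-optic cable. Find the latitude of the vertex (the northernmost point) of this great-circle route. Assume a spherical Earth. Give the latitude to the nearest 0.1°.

The great circle lies in the plane with unit normal n̂ = (p₁ × p₂)/|p₁ × p₂|.
Here n̂_z ≈ -0.484; the vertex latitude is φ_max = arccos|n̂_z| ≈ 61.1°.
Check via Clairaut: cos φ_max = |cos φ₁| · sin C = cos(35.7°)·sin(36.6°) ≈ 0.484, again giving ≈ 61.1°.

≈ 61.1°N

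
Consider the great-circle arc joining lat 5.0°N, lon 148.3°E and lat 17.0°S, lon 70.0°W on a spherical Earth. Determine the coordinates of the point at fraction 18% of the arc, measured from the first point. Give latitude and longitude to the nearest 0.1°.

The haversine formula gives a central angle δ ≈ 2.455 rad (140.6°) between the endpoints.
Interpolate at f = 0.18 with slerp weights a = sin((1−f)δ)/sin δ ≈ 1.425, b = sin(fδ)/sin δ ≈ 0.674.
p = a·p₁ + b·p₂ ≈ (-0.987, 0.140, -0.073); φ = arcsin(p_z) ≈ -4.18°, λ = atan2(p_y, p_x) ≈ 171.92°.

≈ lat 4.2°S, lon 171.9°E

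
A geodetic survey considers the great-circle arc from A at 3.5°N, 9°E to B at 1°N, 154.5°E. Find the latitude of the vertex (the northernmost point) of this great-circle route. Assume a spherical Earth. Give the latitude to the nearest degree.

≈ 8°N

The great circle lies in the plane with unit normal n̂ = (p₁ × p₂)/|p₁ × p₂|.
Here n̂_z ≈ +0.991; the vertex latitude is φ_max = arccos|n̂_z| ≈ 7.7°.
Check via Clairaut: cos φ_max = |cos φ₁| · sin C = cos(3.5°)·sin(83.2°) ≈ 0.991, again giving ≈ 7.7°.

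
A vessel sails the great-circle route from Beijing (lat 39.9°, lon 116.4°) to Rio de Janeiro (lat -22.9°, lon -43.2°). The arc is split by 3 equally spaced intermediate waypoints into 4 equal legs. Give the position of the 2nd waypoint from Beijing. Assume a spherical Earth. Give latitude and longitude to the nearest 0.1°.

Write both endpoints as unit vectors p₁, p₂ with components (cos φ cos λ, cos φ sin λ, sin φ).
The central angle between the endpoints is δ = arccos(p₁·p₂) ≈ 2.719 rad (155.8°).
Interpolate at f = 2/4 with slerp weights a = sin((1−f)δ)/sin δ ≈ 2.383, b = sin(fδ)/sin δ ≈ 2.383.
p = a·p₁ + b·p₂ ≈ (0.787, 0.135, 0.601); φ = arcsin(p_z) ≈ 36.97°, λ = atan2(p_y, p_x) ≈ 9.71°.

≈ lat 37.0°, lon 9.7°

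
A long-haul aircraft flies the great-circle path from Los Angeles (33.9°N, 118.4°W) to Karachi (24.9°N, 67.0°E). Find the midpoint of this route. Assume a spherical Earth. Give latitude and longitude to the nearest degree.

≈ 83°N, 111°E

The haversine formula gives a central angle δ ≈ 2.111 rad (121.0°) between the endpoints.
Interpolate at f = 1/2 with slerp weights a = sin((1−f)δ)/sin δ ≈ 1.015, b = sin(fδ)/sin δ ≈ 1.015.
p = a·p₁ + b·p₂ ≈ (-0.041, 0.106, 0.993); φ = arcsin(p_z) ≈ 83.45°, λ = atan2(p_y, p_x) ≈ 111.06°.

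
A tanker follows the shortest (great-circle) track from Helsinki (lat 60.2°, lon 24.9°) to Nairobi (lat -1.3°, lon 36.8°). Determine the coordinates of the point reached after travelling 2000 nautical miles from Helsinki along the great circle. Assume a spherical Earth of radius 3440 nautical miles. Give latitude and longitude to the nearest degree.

From cos δ = sin φ₁ sin φ₂ + cos φ₁ cos φ₂ cos Δλ, the central angle is δ ≈ 1.085 rad (62.2°). The total great-circle distance is δ·R ≈ 1.085 × 3440 ≈ 3734 nmi, so the target fraction is f = 2000/3734 ≈ 0.536.
Interpolate at f ≈ 0.536 with slerp weights a = sin((1−f)δ)/sin δ ≈ 0.546, b = sin(fδ)/sin δ ≈ 0.621.
p = a·p₁ + b·p₂ ≈ (0.743, 0.486, 0.460); φ = arcsin(p_z) ≈ 27.37°, λ = atan2(p_y, p_x) ≈ 33.19°.

≈ lat 27°, lon 33°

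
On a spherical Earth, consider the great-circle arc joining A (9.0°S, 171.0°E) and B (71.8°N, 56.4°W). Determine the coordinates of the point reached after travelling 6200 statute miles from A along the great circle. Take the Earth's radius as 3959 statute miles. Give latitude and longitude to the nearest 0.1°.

≈ (73.0°N, 131.4°W)

Convert each endpoint to a unit vector on the sphere (x = cos φ cos λ, y = cos φ sin λ, z = sin φ).
The central angle between the endpoints is δ = arccos(p₁·p₂) ≈ 1.936 rad (110.9°). The total great-circle distance is δ·R ≈ 1.936 × 3959 ≈ 7666 mi, so the target fraction is f = 6200/7666 ≈ 0.809.
Interpolate at f ≈ 0.809 with slerp weights a = sin((1−f)δ)/sin δ ≈ 0.387, b = sin(fδ)/sin δ ≈ 1.071.
p = a·p₁ + b·p₂ ≈ (-0.193, -0.219, 0.957); φ = arcsin(p_z) ≈ 73.05°, λ = atan2(p_y, p_x) ≈ -131.41°.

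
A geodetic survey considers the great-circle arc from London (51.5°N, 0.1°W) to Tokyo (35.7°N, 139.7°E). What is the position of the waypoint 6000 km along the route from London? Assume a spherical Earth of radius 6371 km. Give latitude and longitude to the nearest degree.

Convert each endpoint to a unit vector on the sphere (x = cos φ cos λ, y = cos φ sin λ, z = sin φ).
The central angle between the endpoints is δ = arccos(p₁·p₂) ≈ 1.500 rad (86.0°). The total great-circle distance is δ·R ≈ 1.500 × 6371 ≈ 9558 km, so the target fraction is f = 6000/9558 ≈ 0.628.
Interpolate at f ≈ 0.628 with slerp weights a = sin((1−f)δ)/sin δ ≈ 0.531, b = sin(fδ)/sin δ ≈ 0.811.
p = a·p₁ + b·p₂ ≈ (-0.171, 0.425, 0.889); φ = arcsin(p_z) ≈ 62.71°, λ = atan2(p_y, p_x) ≈ 111.95°.

≈ 63°N, 112°E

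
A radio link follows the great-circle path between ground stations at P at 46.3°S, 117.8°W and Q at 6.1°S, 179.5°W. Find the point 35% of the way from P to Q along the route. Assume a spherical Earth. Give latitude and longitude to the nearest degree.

Convert each endpoint to a unit vector on the sphere (x = cos φ cos λ, y = cos φ sin λ, z = sin φ).
The central angle between the endpoints is δ = arccos(p₁·p₂) ≈ 1.157 rad (66.3°).
Interpolate at f = 0.35 with slerp weights a = sin((1−f)δ)/sin δ ≈ 0.746, b = sin(fδ)/sin δ ≈ 0.430.
p = a·p₁ + b·p₂ ≈ (-0.668, -0.460, -0.585); φ = arcsin(p_z) ≈ -35.81°, λ = atan2(p_y, p_x) ≈ -145.47°.

≈ 36°S, 145°W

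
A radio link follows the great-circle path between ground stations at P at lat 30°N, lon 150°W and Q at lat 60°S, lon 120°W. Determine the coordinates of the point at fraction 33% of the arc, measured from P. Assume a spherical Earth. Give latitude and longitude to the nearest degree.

Convert each endpoint to a unit vector on the sphere (x = cos φ cos λ, y = cos φ sin λ, z = sin φ).
The central angle between the endpoints is δ = arccos(p₁·p₂) ≈ 1.629 rad (93.3°).
Interpolate at f = 0.33 with slerp weights a = sin((1−f)δ)/sin δ ≈ 0.889, b = sin(fδ)/sin δ ≈ 0.513.
p = a·p₁ + b·p₂ ≈ (-0.795, -0.607, 0.000); φ = arcsin(p_z) ≈ 0.01°, λ = atan2(p_y, p_x) ≈ -142.63°.

≈ lat 0°N, lon 143°W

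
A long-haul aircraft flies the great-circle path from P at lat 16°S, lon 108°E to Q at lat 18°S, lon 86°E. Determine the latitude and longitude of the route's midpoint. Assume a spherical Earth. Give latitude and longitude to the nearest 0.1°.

Convert each endpoint to a unit vector on the sphere (x = cos φ cos λ, y = cos φ sin λ, z = sin φ).
The central angle between the endpoints is δ = arccos(p₁·p₂) ≈ 0.369 rad (21.1°).
Interpolate at f = 1/2 with slerp weights a = sin((1−f)δ)/sin δ ≈ 0.509, b = sin(fδ)/sin δ ≈ 0.509.
p = a·p₁ + b·p₂ ≈ (-0.117, 0.948, -0.297); φ = arcsin(p_z) ≈ -17.30°, λ = atan2(p_y, p_x) ≈ 97.06°.

≈ lat 17.3°S, lon 97.1°E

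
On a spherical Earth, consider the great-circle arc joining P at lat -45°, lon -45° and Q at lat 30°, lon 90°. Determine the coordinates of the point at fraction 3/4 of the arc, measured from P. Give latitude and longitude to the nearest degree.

≈ lat 6°, lon 62°

Convert each endpoint to a unit vector on the sphere (x = cos φ cos λ, y = cos φ sin λ, z = sin φ).
The central angle between the endpoints is δ = arccos(p₁·p₂) ≈ 2.476 rad (141.9°).
Interpolate at f = 3/4 with slerp weights a = sin((1−f)δ)/sin δ ≈ 0.940, b = sin(fδ)/sin δ ≈ 1.554.
p = a·p₁ + b·p₂ ≈ (0.470, 0.876, 0.112); φ = arcsin(p_z) ≈ 6.45°, λ = atan2(p_y, p_x) ≈ 61.78°.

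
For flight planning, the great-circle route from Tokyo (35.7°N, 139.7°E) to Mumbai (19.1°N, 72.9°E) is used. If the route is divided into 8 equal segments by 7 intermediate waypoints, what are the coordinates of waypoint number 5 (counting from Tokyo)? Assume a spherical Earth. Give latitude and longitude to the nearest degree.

≈ 29°N, 95°E

Convert each endpoint to a unit vector on the sphere (x = cos φ cos λ, y = cos φ sin λ, z = sin φ).
The central angle between the endpoints is δ = arccos(p₁·p₂) ≈ 1.055 rad (60.4°).
Interpolate at f = 5/8 with slerp weights a = sin((1−f)δ)/sin δ ≈ 0.443, b = sin(fδ)/sin δ ≈ 0.704.
p = a·p₁ + b·p₂ ≈ (-0.079, 0.869, 0.489); φ = arcsin(p_z) ≈ 29.27°, λ = atan2(p_y, p_x) ≈ 95.18°.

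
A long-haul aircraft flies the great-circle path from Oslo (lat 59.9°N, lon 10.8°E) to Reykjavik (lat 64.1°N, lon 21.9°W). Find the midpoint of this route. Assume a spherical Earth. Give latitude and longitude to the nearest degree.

Write both endpoints as unit vectors p₁, p₂ with components (cos φ cos λ, cos φ sin λ, sin φ).
The central angle between the endpoints is δ = arccos(p₁·p₂) ≈ 0.274 rad (15.7°).
Interpolate at f = 1/2 with slerp weights a = sin((1−f)δ)/sin δ ≈ 0.505, b = sin(fδ)/sin δ ≈ 0.505.
p = a·p₁ + b·p₂ ≈ (0.453, -0.035, 0.891); φ = arcsin(p_z) ≈ 62.96°, λ = atan2(p_y, p_x) ≈ -4.39°.

≈ lat 63°N, lon 4°W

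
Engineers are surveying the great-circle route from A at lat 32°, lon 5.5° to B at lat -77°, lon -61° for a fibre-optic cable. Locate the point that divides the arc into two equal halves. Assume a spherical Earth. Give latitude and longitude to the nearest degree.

≈ lat -25°, lon -7°

Convert each endpoint to a unit vector on the sphere (x = cos φ cos λ, y = cos φ sin λ, z = sin φ).
The central angle between the endpoints is δ = arccos(p₁·p₂) ≈ 2.027 rad (116.1°).
Interpolate at f = 1/2 with slerp weights a = sin((1−f)δ)/sin δ ≈ 0.945, b = sin(fδ)/sin δ ≈ 0.945.
p = a·p₁ + b·p₂ ≈ (0.901, -0.109, -0.420); φ = arcsin(p_z) ≈ -24.84°, λ = atan2(p_y, p_x) ≈ -6.91°.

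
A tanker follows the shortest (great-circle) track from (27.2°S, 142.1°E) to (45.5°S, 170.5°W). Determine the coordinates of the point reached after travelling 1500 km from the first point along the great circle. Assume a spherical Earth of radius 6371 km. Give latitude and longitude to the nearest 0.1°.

The haversine formula gives a central angle δ ≈ 0.726 rad (41.6°) between the endpoints. The total great-circle distance is δ·R ≈ 0.726 × 6371 ≈ 4624 km, so the target fraction is f = 1500/4624 ≈ 0.324.
Interpolate at f ≈ 0.324 with slerp weights a = sin((1−f)δ)/sin δ ≈ 0.710, b = sin(fδ)/sin δ ≈ 0.351.
p = a·p₁ + b·p₂ ≈ (-0.741, 0.347, -0.575); φ = arcsin(p_z) ≈ -35.10°, λ = atan2(p_y, p_x) ≈ 154.91°.

≈ (35.1°S, 154.9°E)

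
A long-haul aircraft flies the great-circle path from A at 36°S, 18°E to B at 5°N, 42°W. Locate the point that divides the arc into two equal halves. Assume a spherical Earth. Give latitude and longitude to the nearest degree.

From cos δ = sin φ₁ sin φ₂ + cos φ₁ cos φ₂ cos Δλ, the central angle is δ ≈ 1.211 rad (69.4°).
Interpolate at f = 1/2 with slerp weights a = sin((1−f)δ)/sin δ ≈ 0.608, b = sin(fδ)/sin δ ≈ 0.608.
p = a·p₁ + b·p₂ ≈ (0.918, -0.253, -0.304); φ = arcsin(p_z) ≈ -17.73°, λ = atan2(p_y, p_x) ≈ -15.43°.

≈ 18°S, 15°W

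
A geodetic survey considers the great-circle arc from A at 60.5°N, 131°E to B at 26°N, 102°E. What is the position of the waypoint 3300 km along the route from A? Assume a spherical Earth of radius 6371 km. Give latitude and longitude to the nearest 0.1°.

The haversine formula gives a central angle δ ≈ 0.694 rad (39.8°) between the endpoints. The total great-circle distance is δ·R ≈ 0.694 × 6371 ≈ 4422 km, so the target fraction is f = 3300/4422 ≈ 0.746.
Interpolate at f ≈ 0.746 with slerp weights a = sin((1−f)δ)/sin δ ≈ 0.274, b = sin(fδ)/sin δ ≈ 0.774.
p = a·p₁ + b·p₂ ≈ (-0.233, 0.782, 0.578); φ = arcsin(p_z) ≈ 35.29°, λ = atan2(p_y, p_x) ≈ 106.59°.

≈ 35.3°N, 106.6°E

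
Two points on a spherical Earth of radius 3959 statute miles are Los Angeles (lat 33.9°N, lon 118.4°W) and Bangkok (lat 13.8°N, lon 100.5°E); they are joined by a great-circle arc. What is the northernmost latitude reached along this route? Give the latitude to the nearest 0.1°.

The great circle lies in the plane with unit normal n̂ = (p₁ × p₂)/|p₁ × p₂|.
Here n̂_z ≈ -0.582; the vertex latitude is φ_max = arccos|n̂_z| ≈ 54.4°.
Check via Clairaut: cos φ_max = |cos φ₁| · sin C = cos(33.9°)·sin(44.5°) ≈ 0.582, again giving ≈ 54.4°.

≈ 54.4°N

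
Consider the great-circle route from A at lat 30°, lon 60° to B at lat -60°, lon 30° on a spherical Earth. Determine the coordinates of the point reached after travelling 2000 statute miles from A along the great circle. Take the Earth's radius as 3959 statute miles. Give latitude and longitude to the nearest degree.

Write both endpoints as unit vectors p₁, p₂ with components (cos φ cos λ, cos φ sin λ, sin φ).
The central angle between the endpoints is δ = arccos(p₁·p₂) ≈ 1.629 rad (93.3°). The total great-circle distance is δ·R ≈ 1.629 × 3959 ≈ 6449 mi, so the target fraction is f = 2000/6449 ≈ 0.310.
Interpolate at f ≈ 0.310 with slerp weights a = sin((1−f)δ)/sin δ ≈ 0.903, b = sin(fδ)/sin δ ≈ 0.485.
p = a·p₁ + b·p₂ ≈ (0.601, 0.799, 0.032); φ = arcsin(p_z) ≈ 1.82°, λ = atan2(p_y, p_x) ≈ 53.04°.

≈ lat 2°, lon 53°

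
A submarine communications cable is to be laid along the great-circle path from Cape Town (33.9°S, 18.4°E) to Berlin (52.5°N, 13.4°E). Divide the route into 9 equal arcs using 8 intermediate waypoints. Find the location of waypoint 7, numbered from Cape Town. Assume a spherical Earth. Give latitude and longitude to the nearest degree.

≈ 33°N, 15°E

Convert each endpoint to a unit vector on the sphere (x = cos φ cos λ, y = cos φ sin λ, z = sin φ).
The central angle between the endpoints is δ = arccos(p₁·p₂) ≈ 1.510 rad (86.5°).
Interpolate at f = 7/9 with slerp weights a = sin((1−f)δ)/sin δ ≈ 0.330, b = sin(fδ)/sin δ ≈ 0.924.
p = a·p₁ + b·p₂ ≈ (0.807, 0.217, 0.549); φ = arcsin(p_z) ≈ 33.31°, λ = atan2(p_y, p_x) ≈ 15.04°.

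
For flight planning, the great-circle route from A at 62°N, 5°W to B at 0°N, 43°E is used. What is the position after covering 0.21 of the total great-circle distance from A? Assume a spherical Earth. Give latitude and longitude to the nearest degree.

≈ 51°N, 14°E

From cos δ = sin φ₁ sin φ₂ + cos φ₁ cos φ₂ cos Δλ, the central angle is δ ≈ 1.251 rad (71.7°).
Interpolate at f = 0.21 with slerp weights a = sin((1−f)δ)/sin δ ≈ 0.880, b = sin(fδ)/sin δ ≈ 0.274.
p = a·p₁ + b·p₂ ≈ (0.612, 0.151, 0.777); φ = arcsin(p_z) ≈ 50.96°, λ = atan2(p_y, p_x) ≈ 13.83°.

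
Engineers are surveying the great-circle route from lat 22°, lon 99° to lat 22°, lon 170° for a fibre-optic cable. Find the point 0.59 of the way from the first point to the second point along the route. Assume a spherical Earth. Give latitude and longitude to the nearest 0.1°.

Convert each endpoint to a unit vector on the sphere (x = cos φ cos λ, y = cos φ sin λ, z = sin φ).
The central angle between the endpoints is δ = arccos(p₁·p₂) ≈ 1.137 rad (65.2°).
Interpolate at f = 0.59 with slerp weights a = sin((1−f)δ)/sin δ ≈ 0.495, b = sin(fδ)/sin δ ≈ 0.685.
p = a·p₁ + b·p₂ ≈ (-0.697, 0.564, 0.442); φ = arcsin(p_z) ≈ 26.25°, λ = atan2(p_y, p_x) ≈ 141.04°.

≈ lat 26.2°, lon 141.0°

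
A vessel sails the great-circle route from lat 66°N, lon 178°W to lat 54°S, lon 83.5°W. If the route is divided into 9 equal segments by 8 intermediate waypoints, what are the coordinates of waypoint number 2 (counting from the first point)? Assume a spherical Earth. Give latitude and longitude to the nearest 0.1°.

≈ lat 43.7°N, lon 138.3°W

Write both endpoints as unit vectors p₁, p₂ with components (cos φ cos λ, cos φ sin λ, sin φ).
The central angle between the endpoints is δ = arccos(p₁·p₂) ≈ 2.431 rad (139.3°).
Interpolate at f = 2/9 with slerp weights a = sin((1−f)δ)/sin δ ≈ 1.455, b = sin(fδ)/sin δ ≈ 0.788.
p = a·p₁ + b·p₂ ≈ (-0.539, -0.481, 0.691); φ = arcsin(p_z) ≈ 43.75°, λ = atan2(p_y, p_x) ≈ -138.25°.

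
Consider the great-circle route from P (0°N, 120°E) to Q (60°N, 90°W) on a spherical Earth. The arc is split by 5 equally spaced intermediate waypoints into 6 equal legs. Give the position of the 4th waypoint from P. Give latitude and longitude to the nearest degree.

From cos δ = sin φ₁ sin φ₂ + cos φ₁ cos φ₂ cos Δλ, the central angle is δ ≈ 2.019 rad (115.7°).
Interpolate at f = 4/6 with slerp weights a = sin((1−f)δ)/sin δ ≈ 0.691, b = sin(fδ)/sin δ ≈ 1.081.
p = a·p₁ + b·p₂ ≈ (-0.346, 0.058, 0.937); φ = arcsin(p_z) ≈ 69.48°, λ = atan2(p_y, p_x) ≈ 170.46°.

≈ (69°N, 170°E)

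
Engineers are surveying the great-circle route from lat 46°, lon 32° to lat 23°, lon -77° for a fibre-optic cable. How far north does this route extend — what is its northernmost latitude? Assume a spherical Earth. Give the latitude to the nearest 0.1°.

≈ 52.7°

The great circle lies in the plane with unit normal n̂ = (p₁ × p₂)/|p₁ × p₂|.
Here n̂_z ≈ -0.606; the vertex latitude is φ_max = arccos|n̂_z| ≈ 52.7°.
Check via Clairaut: cos φ_max = |cos φ₁| · sin C = cos(46.0°)·sin(60.8°) ≈ 0.606, again giving ≈ 52.7°.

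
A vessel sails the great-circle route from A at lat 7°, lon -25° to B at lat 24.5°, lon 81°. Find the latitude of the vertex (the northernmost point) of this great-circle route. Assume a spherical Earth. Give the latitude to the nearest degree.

The great circle lies in the plane with unit normal n̂ = (p₁ × p₂)/|p₁ × p₂|.
Here n̂_z ≈ +0.886; the vertex latitude is φ_max = arccos|n̂_z| ≈ 27.6°.
Check via Clairaut: cos φ_max = |cos φ₁| · sin C = cos(7.0°)·sin(63.2°) ≈ 0.886, again giving ≈ 27.6°.

≈ 28°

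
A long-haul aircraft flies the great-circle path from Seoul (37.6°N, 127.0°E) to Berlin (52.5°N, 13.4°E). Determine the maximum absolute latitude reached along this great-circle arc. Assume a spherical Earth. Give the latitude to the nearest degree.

The great circle lies in the plane with unit normal n̂ = (p₁ × p₂)/|p₁ × p₂|.
Here n̂_z ≈ -0.462; the vertex latitude is φ_max = arccos|n̂_z| ≈ 62.5°.

≈ 62°N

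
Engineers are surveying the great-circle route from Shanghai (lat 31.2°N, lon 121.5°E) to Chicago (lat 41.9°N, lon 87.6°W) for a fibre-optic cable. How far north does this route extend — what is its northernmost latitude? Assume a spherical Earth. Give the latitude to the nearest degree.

≈ 72°N

The great circle lies in the plane with unit normal n̂ = (p₁ × p₂)/|p₁ × p₂|.
Here n̂_z ≈ +0.317; the vertex latitude is φ_max = arccos|n̂_z| ≈ 71.5°.
Check via Clairaut: cos φ_max = |cos φ₁| · sin C = cos(31.2°)·sin(21.7°) ≈ 0.317, again giving ≈ 71.5°.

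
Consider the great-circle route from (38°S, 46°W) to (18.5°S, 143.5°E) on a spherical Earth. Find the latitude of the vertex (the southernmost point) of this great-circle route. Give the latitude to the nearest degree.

≈ 82°S

The great circle lies in the plane with unit normal n̂ = (p₁ × p₂)/|p₁ × p₂|.
Here n̂_z ≈ -0.147; the vertex latitude is φ_max = arccos|n̂_z| ≈ 81.6°.
Check via Clairaut: cos φ_max = |cos φ₁| · sin C = cos(38.0°)·sin(169.3°) ≈ 0.147, again giving ≈ 81.6°.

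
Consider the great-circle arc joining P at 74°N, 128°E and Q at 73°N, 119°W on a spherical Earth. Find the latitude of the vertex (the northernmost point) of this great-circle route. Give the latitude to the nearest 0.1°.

The great circle lies in the plane with unit normal n̂ = (p₁ × p₂)/|p₁ × p₂|.
Here n̂_z ≈ +0.161; the vertex latitude is φ_max = arccos|n̂_z| ≈ 80.7°.

≈ 80.7°N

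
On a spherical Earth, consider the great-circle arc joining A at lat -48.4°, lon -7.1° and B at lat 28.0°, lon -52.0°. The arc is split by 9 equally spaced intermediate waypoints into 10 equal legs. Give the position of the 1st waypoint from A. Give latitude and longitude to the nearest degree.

Write both endpoints as unit vectors p₁, p₂ with components (cos φ cos λ, cos φ sin λ, sin φ).
The central angle between the endpoints is δ = arccos(p₁·p₂) ≈ 1.507 rad (86.3°).
Interpolate at f = 1/10 with slerp weights a = sin((1−f)δ)/sin δ ≈ 0.979, b = sin(fδ)/sin δ ≈ 0.150.
p = a·p₁ + b·p₂ ≈ (0.727, -0.185, -0.662); φ = arcsin(p_z) ≈ -41.41°, λ = atan2(p_y, p_x) ≈ -14.28°.

≈ lat -41°, lon -14°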